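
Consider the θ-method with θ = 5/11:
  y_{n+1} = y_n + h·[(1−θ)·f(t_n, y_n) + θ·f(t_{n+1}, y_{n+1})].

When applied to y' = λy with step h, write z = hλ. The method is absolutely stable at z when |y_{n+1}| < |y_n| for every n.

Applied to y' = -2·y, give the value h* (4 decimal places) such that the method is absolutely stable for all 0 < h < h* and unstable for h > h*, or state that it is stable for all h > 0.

With y'=λy (z=hλ):
  y_{n+1} = y_n + z·[6/11·y_n + 5/11·y_{n+1}] ⇒ (1 − 5/11z)y_{n+1} = (1 + 6/11z)y_n
  Hence R(z) = (1 + 6/11z)/(1 − 5/11z).

Boundary: |R(x)|=1, x<0.
x=-1.79: |R|=0.0130
R=−1: 1+6/11x = −1+5/11x ⇒ -1/11x=2 ⇒ x=2/(-1/11)=-22.0000
Confirm numerically:
  x=-18.408: |R|=0.96514 <1
  x=-16.241: |R|=0.93754 <1
  x=-15.549: |R|=0.92731 <1
  x=-13.504: |R|=0.89180 <1
  x=-22.592: |R|=1.00478 >1
  x=-22.104: |R|=1.00086 >1
Stable set (-22.0000, 0).

(-22.0000,0); λ=-2 ⇒ h* = (22)/2 = 11.0000.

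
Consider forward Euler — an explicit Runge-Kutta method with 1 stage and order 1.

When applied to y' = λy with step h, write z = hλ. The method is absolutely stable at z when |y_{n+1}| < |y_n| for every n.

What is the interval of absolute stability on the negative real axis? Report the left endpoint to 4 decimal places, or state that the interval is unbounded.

(-2.0000, 0).

Test eqn y'=λy, z=hλ:
  order 1, 1-stage ⇒ R(z)=1+z
  (e.g. R(-1.57)=-0.57000, |R|=0.57000)

Solve |R(x)|<1 on ℝ⁻.
x=-1.57: |R|=0.5700
|R(-1.73)|=0.7300 |R(-1.54)|=0.5400 |R(-0.75)|=0.2500
Bisect:
  x_lo=-2.6082 |R|=1.6082  x_hi=-0.3140 |R|=0.6860
  mid=-1.46109 |R|=0.46109 →hi
  mid=-2.03465 |R|=1.03465 →lo
  mid=-1.74787 |R|=0.74787 →hi
  mid=-1.89126 |R|=0.89126 →hi
  mid=-1.96295 |R|=0.96295 →hi
  mid=-1.99880 |R|=0.99880 →hi
  mid=-2.01672 |R|=1.01672 →lo
  mid=-2.00776 |R|=1.00776 →lo
  ...
  [-2.00006,-1.99992] ⇒ x*=-2.0000
Interval (-2.0000, 0).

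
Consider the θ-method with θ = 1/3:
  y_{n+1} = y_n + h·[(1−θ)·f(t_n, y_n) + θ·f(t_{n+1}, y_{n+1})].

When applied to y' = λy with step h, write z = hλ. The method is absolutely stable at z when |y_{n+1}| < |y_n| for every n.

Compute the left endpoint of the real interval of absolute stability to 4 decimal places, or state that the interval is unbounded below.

Test eqn y'=λy, z=hλ:
  y_{n+1} = y_n + z·[2/3·y_n + 1/3·y_{n+1}] ⇒ (1 − 1/3z)y_{n+1} = (1 + 2/3z)y_n
  so R(z) = (1 + 2/3z)/(1 − 1/3z).

Boundary: |R(x)|=1, x<0.
x=-1.2: |R|=0.1429
R=−1: 1+2/3x = −1+1/3x ⇒ -1/3x=2 ⇒ x=2/(-1/3)=-6.0000
Confirm numerically:
  x=-5.979: |R|=0.99766 <1
  x=-5.843: |R|=0.98225 <1
  x=-4.465: |R|=0.79437 <1
  x=-6.353: |R|=1.03774 >1
  x=-6.103: |R|=1.01131 >1
  x=-6.056: |R|=1.00618 >1
Interval (-6.0000, 0).

z* = -6.0000.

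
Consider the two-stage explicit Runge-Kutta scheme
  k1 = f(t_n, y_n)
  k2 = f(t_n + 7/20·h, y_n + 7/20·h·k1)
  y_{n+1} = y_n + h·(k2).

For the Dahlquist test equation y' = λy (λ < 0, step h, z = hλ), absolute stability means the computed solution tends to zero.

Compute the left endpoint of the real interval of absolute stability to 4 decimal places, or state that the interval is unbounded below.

Set f=λy, z=hλ:
  k1=λy_n ⇒ h·k1=z·y_n;  k2=λ(1+7/20z)y_n ⇒ h·k2=z(1+7/20z)y_n
  y_{n+1}/y_n = 1 + z(1+7/20z) = 1 + z + 7/20z²
  ⇒ R(z) = 1 + z + 7/20z².

Solve |R(x)|<1 on ℝ⁻.
x=-1.32: |R|=0.2898
R=1: x+7/20x²=0 ⇒ x=−20/7=-2.8571; min R=1−1/(4·7/20)=0.2857>−1
Confirm numerically:
  x=-2.065: |R|=0.42748 <1
  x=-2.026: |R|=0.41064 <1
  x=-1.892: |R|=0.36088 <1
  x=-3.312: |R|=1.52727 >1
  x=-3.304: |R|=1.51675 >1
  x=-3.061: |R|=1.21840 >1
Interval (-2.8571, 0).

z* = -2.8571.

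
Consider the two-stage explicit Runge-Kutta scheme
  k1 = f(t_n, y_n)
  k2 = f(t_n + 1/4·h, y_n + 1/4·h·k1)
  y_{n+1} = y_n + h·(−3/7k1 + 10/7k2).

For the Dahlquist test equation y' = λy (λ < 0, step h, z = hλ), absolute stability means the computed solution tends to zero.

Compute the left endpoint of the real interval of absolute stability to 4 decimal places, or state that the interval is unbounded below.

On y'=λy, z=hλ:
  k1=λy_n ⇒ h·k1=z·y_n;  k2=λ(1+1/4z)y_n ⇒ h·k2=z(1+1/4z)y_n
  y_{n+1}/y_n = 1 − 3/7z + 10/7z(1+1/4z) = 1 + z + 5/14z²
  Hence R(z) = 1 + z + 5/14z².

Find x<0 with |R(x)|<1.
x=-1.56: |R|=0.3091
R=1: x+5/14x²=0 ⇒ x=−14/5=-2.8000; min R=1−1/(4·5/14)=0.3000>−1
Confirm numerically:
  x=-2.575: |R|=0.79308 <1
  x=-2.035: |R|=0.44401 <1
  x=-1.318: |R|=0.30240 <1
  x=-3.090: |R|=1.32004 >1
  x=-3.007: |R|=1.22230 >1
  x=-2.990: |R|=1.20289 >1
So |R|<1 on (-2.8000, 0).

z* = -2.8000.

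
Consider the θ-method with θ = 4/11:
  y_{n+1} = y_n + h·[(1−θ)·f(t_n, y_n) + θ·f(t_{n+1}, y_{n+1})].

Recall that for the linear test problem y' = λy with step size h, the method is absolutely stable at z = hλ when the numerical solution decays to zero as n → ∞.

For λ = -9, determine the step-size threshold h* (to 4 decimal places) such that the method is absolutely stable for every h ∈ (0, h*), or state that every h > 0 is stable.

(-7.3333,0); λ=-9 ⇒ h* = (22/3)/9 = 0.8148.

Set f=λy, z=hλ:
  y_{n+1} = y_n + z·[7/11·y_n + 4/11·y_{n+1}] ⇒ (1 − 4/11z)y_{n+1} = (1 + 7/11z)y_n
  Hence R(z) = (1 + 7/11z)/(1 − 4/11z).

Solve |R(x)|<1 on ℝ⁻.
x=-1.3: |R|=0.1173
R=−1: 1+7/11x = −1+4/11x ⇒ -3/11x=2 ⇒ x=2/(-3/11)=-7.3333
Confirm numerically:
  x=-6.421: |R|=0.92539 <1
  x=-5.466: |R|=0.82954 <1
  x=-3.999: |R|=0.62946 <1
  x=-2.937: |R|=0.42021 <1
  x=-7.693: |R|=1.02583 >1
  x=-7.654: |R|=1.02312 >1
Interval (-7.3333, 0).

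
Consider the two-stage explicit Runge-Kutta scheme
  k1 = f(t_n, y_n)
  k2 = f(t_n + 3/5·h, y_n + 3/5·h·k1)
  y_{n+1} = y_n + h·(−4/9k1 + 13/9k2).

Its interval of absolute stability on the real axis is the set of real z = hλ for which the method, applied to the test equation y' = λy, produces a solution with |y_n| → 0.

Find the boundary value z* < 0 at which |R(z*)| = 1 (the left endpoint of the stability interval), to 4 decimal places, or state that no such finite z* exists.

z* = -1.1538.

Test eqn y'=λy, z=hλ:
  k1=λy_n ⇒ h·k1=z·y_n;  k2=λ(1+3/5z)y_n ⇒ h·k2=z(1+3/5z)y_n
  y_{n+1}/y_n = 1 − 4/9z + 13/9z(1+3/5z) = 1 + z + 13/15z²
  ⇒ R(z) = 1 + z + 13/15z².

Need |R(x)|<1, x<0.
x=-0.89: |R|=0.7965
R=1: x+13/15x²=0 ⇒ x=−15/13=-1.1538; min R=1−1/(4·13/15)=0.7115>−1
Confirm numerically:
  x=-1.009: |R|=0.87334 <1
  x=-0.936: |R|=0.82328 <1
  x=-0.679: |R|=0.72057 <1
  x=-0.592: |R|=0.71174 <1
  x=-1.492: |R|=1.43726 >1
  x=-1.225: |R|=1.07554 >1
Interval (-1.1538, 0).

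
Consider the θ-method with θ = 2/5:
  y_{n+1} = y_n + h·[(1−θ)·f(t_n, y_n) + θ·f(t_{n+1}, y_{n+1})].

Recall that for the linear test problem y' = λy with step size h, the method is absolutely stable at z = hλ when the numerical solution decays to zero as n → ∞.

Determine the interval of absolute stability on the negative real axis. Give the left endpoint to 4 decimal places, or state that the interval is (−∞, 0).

On y'=λy, z=hλ:
  y_{n+1} = y_n + z·[3/5·y_n + 2/5·y_{n+1}] ⇒ (1 − 2/5z)y_{n+1} = (1 + 3/5z)y_n
  so R(z) = (1 + 3/5z)/(1 − 2/5z).

Solve |R(x)|<1 on ℝ⁻.
x=-1.67: |R|=0.0012
R=−1: 1+3/5x = −1+2/5x ⇒ -1/5x=2 ⇒ x=2/(-1/5)=-10.0000
Confirm numerically:
  x=-8.527: |R|=0.93321 <1
  x=-8.104: |R|=0.91060 <1
  x=-6.901: |R|=0.83518 <1
  x=-5.785: |R|=0.74562 <1
  x=-10.552: |R|=1.02115 >1
  x=-10.035: |R|=1.00140 >1
Interval (-10.0000, 0).

z∈(-10.0000,0).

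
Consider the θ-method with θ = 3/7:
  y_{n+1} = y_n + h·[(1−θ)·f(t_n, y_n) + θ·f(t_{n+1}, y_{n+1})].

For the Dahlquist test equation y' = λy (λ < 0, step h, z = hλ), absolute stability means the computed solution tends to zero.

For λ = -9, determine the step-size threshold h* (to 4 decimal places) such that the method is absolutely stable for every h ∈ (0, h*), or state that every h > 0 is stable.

(-14.0000,0); λ=-9 ⇒ h* = (14)/9 = 1.5556.

Set f=λy, z=hλ:
  y_{n+1} = y_n + z·[4/7·y_n + 3/7·y_{n+1}] ⇒ (1 − 3/7z)y_{n+1} = (1 + 4/7z)y_n
  Hence R(z) = (1 + 4/7z)/(1 − 3/7z).

Need |R(x)|<1, x<0.
x=-0.83: |R|=0.3878
R=−1: 1+4/7x = −1+3/7x ⇒ -1/7x=2 ⇒ x=2/(-1/7)=-14.0000
Confirm numerically:
  x=-12.743: |R|=0.97221 <1
  x=-12.386: |R|=0.96345 <1
  x=-11.039: |R|=0.92619 <1
  x=-9.414: |R|=0.86987 <1
  x=-14.258: |R|=1.00518 >1
  x=-14.137: |R|=1.00277 >1
Interval (-14.0000, 0).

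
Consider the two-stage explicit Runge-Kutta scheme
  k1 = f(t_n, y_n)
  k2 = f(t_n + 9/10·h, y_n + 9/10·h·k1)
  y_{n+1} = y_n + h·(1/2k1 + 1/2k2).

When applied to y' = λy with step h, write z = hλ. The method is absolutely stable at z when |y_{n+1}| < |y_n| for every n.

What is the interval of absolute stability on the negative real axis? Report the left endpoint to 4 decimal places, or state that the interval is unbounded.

z∈(-2.2222,0).

Test eqn y'=λy, z=hλ:
  k1=λy_n ⇒ h·k1=z·y_n;  k2=λ(1+9/10z)y_n ⇒ h·k2=z(1+9/10z)y_n
  y_{n+1}/y_n = 1 + 1/2z + 1/2z(1+9/10z) = 1 + z + 9/20z²
  so R(z) = 1 + z + 9/20z².

Boundary: |R(x)|=1, x<0.
x=-0.38: |R|=0.6850
R=1: x+9/20x²=0 ⇒ x=−20/9=-2.2222; min R=1−1/(4·9/20)=0.4444>−1
Confirm numerically:
  x=-2.049: |R|=0.84028 <1
  x=-1.539: |R|=0.52683 <1
  x=-1.128: |R|=0.44457 <1
  x=-2.777: |R|=1.69328 >1
  x=-2.763: |R|=1.67238 >1
  x=-2.641: |R|=1.49770 >1
So |R|<1 on (-2.2222, 0).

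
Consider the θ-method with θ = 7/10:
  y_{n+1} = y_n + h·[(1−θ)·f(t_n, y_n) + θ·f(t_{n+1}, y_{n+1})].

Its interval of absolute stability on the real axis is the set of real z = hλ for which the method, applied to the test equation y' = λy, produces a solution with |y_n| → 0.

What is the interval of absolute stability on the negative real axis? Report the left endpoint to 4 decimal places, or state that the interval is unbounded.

interval (−∞, 0).

With y'=λy (z=hλ):
  y_{n+1} = y_n + z·[3/10·y_n + 7/10·y_{n+1}] ⇒ (1 − 7/10z)y_{n+1} = (1 + 3/10z)y_n
  ⇒ R(z) = (1 + 3/10z)/(1 − 7/10z).

Need |R(x)|<1, x<0.
x=-1.63: |R|=0.2387
x=-2: |R|=0.1667
x=-10: |R|=0.2500
x=-100: |R|=0.4085
θ=7/10≥1/2 ⇒ |1+3/10x|<|1−7/10x| ∀x<0 ⇒ stable on all of ℝ⁻.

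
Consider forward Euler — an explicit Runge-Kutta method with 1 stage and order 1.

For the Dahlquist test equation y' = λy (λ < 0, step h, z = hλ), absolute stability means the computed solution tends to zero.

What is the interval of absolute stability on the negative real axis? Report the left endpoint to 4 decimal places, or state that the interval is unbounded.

Test eqn y'=λy, z=hλ:
  order 1, 1-stage ⇒ R(z)=1+z
  (e.g. R(-0.89)=0.11000, |R|=0.11000)

Find x<0 with |R(x)|<1.
x=-0.89: |R|=0.1100
|R(-1.76)|=0.7600 |R(-1.2)|=0.2000 |R(-0.76)|=0.2400
Bisect:
  x_lo=-2.5016 |R|=1.5016  x_hi=-0.3964 |R|=0.6036
  mid=-1.44897 |R|=0.44897 →hi
  mid=-1.97527 |R|=0.97527 →hi
  mid=-2.23842 |R|=1.23842 →lo
  mid=-2.10684 |R|=1.10684 →lo
  mid=-2.04105 |R|=1.04105 →lo
  mid=-2.00816 |R|=1.00816 →lo
  mid=-1.99171 |R|=0.99171 →hi
  mid=-1.99994 |R|=0.99994 →hi
  mid=-2.00405 |R|=1.00405 →lo
  ...
  [-2.00007,-1.99994] ⇒ x*=-2.0000
Interval (-2.0000, 0).

z∈(-2.0000,0).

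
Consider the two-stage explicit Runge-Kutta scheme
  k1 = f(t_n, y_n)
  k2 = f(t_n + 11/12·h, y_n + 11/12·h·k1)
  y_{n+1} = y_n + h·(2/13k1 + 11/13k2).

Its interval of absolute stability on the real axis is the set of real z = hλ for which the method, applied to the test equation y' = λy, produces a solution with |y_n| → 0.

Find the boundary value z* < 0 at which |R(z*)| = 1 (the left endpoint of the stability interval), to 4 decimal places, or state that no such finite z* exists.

Set f=λy, z=hλ:
  k1=λy_n ⇒ h·k1=z·y_n;  k2=λ(1+11/12z)y_n ⇒ h·k2=z(1+11/12z)y_n
  y_{n+1}/y_n = 1 + 2/13z + 11/13z(1+11/12z) = 1 + z + 121/156z²
  R(z) = 1 + z + 121/156z².

Solve |R(x)|<1 on ℝ⁻.
x=-0.74: |R|=0.6847
R=1: x+121/156x²=0 ⇒ x=−156/121=-1.2893; min R=1−1/(4·121/156)=0.6777>−1
Confirm numerically:
  x=-1.097: |R|=0.83641 <1
  x=-0.929: |R|=0.74041 <1
  x=-0.801: |R|=0.69665 <1
  x=-1.886: |R|=1.87295 >1
  x=-1.525: |R|=1.27885 >1
  x=-1.355: |R|=1.06910 >1
Interval (-1.2893, 0).

z* = -1.2893.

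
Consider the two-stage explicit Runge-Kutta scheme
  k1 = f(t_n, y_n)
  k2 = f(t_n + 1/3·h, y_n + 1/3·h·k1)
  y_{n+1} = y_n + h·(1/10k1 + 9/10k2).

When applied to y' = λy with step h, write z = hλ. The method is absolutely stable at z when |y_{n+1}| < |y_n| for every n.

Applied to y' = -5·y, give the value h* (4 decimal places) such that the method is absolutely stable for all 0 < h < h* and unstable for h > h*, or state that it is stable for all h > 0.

(-3.3333,0); λ=-5 ⇒ h* = (10/3)/5 = 0.6667.

With y'=λy (z=hλ):
  k1=λy_n ⇒ h·k1=z·y_n;  k2=λ(1+1/3z)y_n ⇒ h·k2=z(1+1/3z)y_n
  y_{n+1}/y_n = 1 + 1/10z + 9/10z(1+1/3z) = 1 + z + 3/10z²
  R(z) = 1 + z + 3/10z².

Solve |R(x)|<1 on ℝ⁻.
x=-0.96: |R|=0.3165
R=1: x+3/10x²=0 ⇒ x=−10/3=-3.3333; min R=1−1/(4·3/10)=0.1667>−1
Confirm numerically:
  x=-2.245: |R|=0.26701 <1
  x=-1.947: |R|=0.19024 <1
  x=-1.540: |R|=0.17148 <1
  x=-1.455: |R|=0.18011 <1
  x=-3.659: |R|=1.35748 >1
  x=-3.596: |R|=1.28336 >1
  x=-3.397: |R|=1.06488 >1
So |R|<1 on (-3.3333, 0).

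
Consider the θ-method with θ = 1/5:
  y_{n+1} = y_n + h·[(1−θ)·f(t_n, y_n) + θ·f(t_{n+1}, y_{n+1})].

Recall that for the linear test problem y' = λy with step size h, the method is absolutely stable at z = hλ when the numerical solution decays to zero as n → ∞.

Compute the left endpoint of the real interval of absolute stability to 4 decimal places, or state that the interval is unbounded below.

Test eqn y'=λy, z=hλ:
  y_{n+1} = y_n + z·[4/5·y_n + 1/5·y_{n+1}] ⇒ (1 − 1/5z)y_{n+1} = (1 + 4/5z)y_n
  Hence R(z) = (1 + 4/5z)/(1 − 1/5z).

Find x<0 with |R(x)|<1.
x=-1.23: |R|=0.0128
R=−1: 1+4/5x = −1+1/5x ⇒ -3/5x=2 ⇒ x=2/(-3/5)=-3.3333
Confirm numerically:
  x=-3.001: |R|=0.87539 <1
  x=-2.972: |R|=0.86402 <1
  x=-2.899: |R|=0.83504 <1
  x=-3.881: |R|=1.18500 >1
  x=-3.747: |R|=1.14188 >1
  x=-3.734: |R|=1.13762 >1
So |R|<1 on (-3.3333, 0).

z* = -3.3333.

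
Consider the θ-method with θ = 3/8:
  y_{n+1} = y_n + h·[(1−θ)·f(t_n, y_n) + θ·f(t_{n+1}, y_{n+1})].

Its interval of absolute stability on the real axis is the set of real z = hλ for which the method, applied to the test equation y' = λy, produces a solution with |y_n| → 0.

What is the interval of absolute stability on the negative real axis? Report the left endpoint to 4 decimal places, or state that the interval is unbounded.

z∈(-8.0000,0).

With y'=λy (z=hλ):
  y_{n+1} = y_n + z·[5/8·y_n + 3/8·y_{n+1}] ⇒ (1 − 3/8z)y_{n+1} = (1 + 5/8z)y_n
  so R(z) = (1 + 5/8z)/(1 − 3/8z).

Solve |R(x)|<1 on ℝ⁻.
x=-0.47: |R|=0.6004
R=−1: 1+5/8x = −1+3/8x ⇒ -1/4x=2 ⇒ x=2/(-1/4)=-8.0000
Confirm numerically:
  x=-6.747: |R|=0.91126 <1
  x=-5.913: |R|=0.83783 <1
  x=-5.235: |R|=0.76672 <1
  x=-8.547: |R|=1.03252 >1
  x=-8.194: |R|=1.01191 >1
  x=-8.105: |R|=1.00650 >1
Interval (-8.0000, 0).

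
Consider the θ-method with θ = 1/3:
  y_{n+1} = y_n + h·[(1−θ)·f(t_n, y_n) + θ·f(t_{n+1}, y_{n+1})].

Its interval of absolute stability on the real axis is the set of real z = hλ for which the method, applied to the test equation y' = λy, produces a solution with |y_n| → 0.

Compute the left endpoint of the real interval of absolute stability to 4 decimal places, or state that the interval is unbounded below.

left endpoint -6.0000.

On y'=λy, z=hλ:
  y_{n+1} = y_n + z·[2/3·y_n + 1/3·y_{n+1}] ⇒ (1 − 1/3z)y_{n+1} = (1 + 2/3z)y_n
  so R(z) = (1 + 2/3z)/(1 − 1/3z).

Need |R(x)|<1, x<0.
x=-1.24: |R|=0.1226
R=−1: 1+2/3x = −1+1/3x ⇒ -1/3x=2 ⇒ x=2/(-1/3)=-6.0000
Confirm numerically:
  x=-5.230: |R|=0.90644 <1
  x=-3.861: |R|=0.68824 <1
  x=-3.779: |R|=0.67237 <1
  x=-6.209: |R|=1.02270 >1
  x=-6.062: |R|=1.00684 >1
Stable set (-6.0000, 0).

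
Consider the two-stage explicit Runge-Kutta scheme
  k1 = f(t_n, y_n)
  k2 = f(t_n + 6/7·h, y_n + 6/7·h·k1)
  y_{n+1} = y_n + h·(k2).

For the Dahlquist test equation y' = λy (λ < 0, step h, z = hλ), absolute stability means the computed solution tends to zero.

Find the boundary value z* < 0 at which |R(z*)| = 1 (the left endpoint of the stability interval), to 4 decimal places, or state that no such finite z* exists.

On y'=λy, z=hλ:
  k1=λy_n ⇒ h·k1=z·y_n;  k2=λ(1+6/7z)y_n ⇒ h·k2=z(1+6/7z)y_n
  y_{n+1}/y_n = 1 + z(1+6/7z) = 1 + z + 6/7z²
  R(z) = 1 + z + 6/7z².

Need |R(x)|<1, x<0.
x=-1.12: |R|=0.9552
R=1: x+6/7x²=0 ⇒ x=−7/6=-1.1667; min R=1−1/(4·6/7)=0.7083>−1
Confirm numerically:
  x=-0.961: |R|=0.83059 <1
  x=-0.778: |R|=0.74081 <1
  x=-0.616: |R|=0.70925 <1
  x=-1.620: |R|=1.62949 >1
  x=-1.604: |R|=1.60127 >1
Interval (-1.1667, 0).

z* = -1.1667.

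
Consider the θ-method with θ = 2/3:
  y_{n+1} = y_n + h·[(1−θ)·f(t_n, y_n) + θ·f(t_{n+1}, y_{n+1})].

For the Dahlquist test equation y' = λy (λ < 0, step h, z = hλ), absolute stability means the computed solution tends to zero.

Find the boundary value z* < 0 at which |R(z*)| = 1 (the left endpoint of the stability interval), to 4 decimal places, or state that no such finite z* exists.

Set f=λy, z=hλ:
  y_{n+1} = y_n + z·[1/3·y_n + 2/3·y_{n+1}] ⇒ (1 − 2/3z)y_{n+1} = (1 + 1/3z)y_n
  Hence R(z) = (1 + 1/3z)/(1 − 2/3z).

Need |R(x)|<1, x<0.
x=-1.68: |R|=0.2075
x=-2: |R|=0.1429
x=-10: |R|=0.3043
x=-100: |R|=0.4778
θ=2/3≥1/2 ⇒ |1+1/3x|<|1−2/3x| ∀x<0 ⇒ interval (−∞,0).

interval (−∞, 0).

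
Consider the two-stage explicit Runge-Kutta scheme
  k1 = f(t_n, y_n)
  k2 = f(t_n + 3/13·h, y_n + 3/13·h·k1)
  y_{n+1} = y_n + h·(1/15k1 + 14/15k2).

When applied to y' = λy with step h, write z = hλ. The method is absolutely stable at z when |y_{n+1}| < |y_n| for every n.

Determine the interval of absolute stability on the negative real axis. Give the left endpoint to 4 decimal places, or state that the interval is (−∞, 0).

With y'=λy (z=hλ):
  k1=λy_n ⇒ h·k1=z·y_n;  k2=λ(1+3/13z)y_n ⇒ h·k2=z(1+3/13z)y_n
  y_{n+1}/y_n = 1 + 1/15z + 14/15z(1+3/13z) = 1 + z + 14/65z²
  so R(z) = 1 + z + 14/65z².

Need |R(x)|<1, x<0.
x=-1.07: |R|=0.1766
R=1: x+14/65x²=0 ⇒ x=−65/14=-4.6429; min R=1−1/(4·14/65)=-0.1607>−1
Confirm numerically:
  x=-4.025: |R|=0.46437 <1
  x=-3.541: |R|=0.15964 <1
  x=-2.594: |R|=0.14471 <1
  x=-2.141: |R|=0.15370 <1
  x=-5.183: |R|=1.60298 >1
  x=-4.994: |R|=1.37770 >1
So |R|<1 on (-4.6429, 0).

(-4.6429, 0).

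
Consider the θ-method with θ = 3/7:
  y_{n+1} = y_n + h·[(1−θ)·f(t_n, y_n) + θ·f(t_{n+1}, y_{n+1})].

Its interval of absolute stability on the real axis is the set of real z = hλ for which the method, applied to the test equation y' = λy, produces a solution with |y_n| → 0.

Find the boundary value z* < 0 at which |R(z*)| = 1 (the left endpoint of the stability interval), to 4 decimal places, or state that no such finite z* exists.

left endpoint -14.0000.

On y'=λy, z=hλ:
  y_{n+1} = y_n + z·[4/7·y_n + 3/7·y_{n+1}] ⇒ (1 − 3/7z)y_{n+1} = (1 + 4/7z)y_n
  R(z) = (1 + 4/7z)/(1 − 3/7z).

Need |R(x)|<1, x<0.
x=-0.9: |R|=0.3505
R=−1: 1+4/7x = −1+3/7x ⇒ -1/7x=2 ⇒ x=2/(-1/7)=-14.0000
Confirm numerically:
  x=-13.772: |R|=0.99528 <1
  x=-13.310: |R|=0.98530 <1
  x=-12.091: |R|=0.95588 <1
  x=-14.512: |R|=1.01013 >1
  x=-14.369: |R|=1.00736 >1
Stable set (-14.0000, 0).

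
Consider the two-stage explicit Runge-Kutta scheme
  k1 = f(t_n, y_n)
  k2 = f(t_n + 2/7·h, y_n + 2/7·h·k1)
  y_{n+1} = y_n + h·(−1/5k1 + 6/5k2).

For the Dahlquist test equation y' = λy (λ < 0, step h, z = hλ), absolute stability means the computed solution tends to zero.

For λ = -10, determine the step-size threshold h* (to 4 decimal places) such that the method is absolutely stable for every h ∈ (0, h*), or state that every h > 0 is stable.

On y'=λy, z=hλ:
  k1=λy_n ⇒ h·k1=z·y_n;  k2=λ(1+2/7z)y_n ⇒ h·k2=z(1+2/7z)y_n
  y_{n+1}/y_n = 1 − 1/5z + 6/5z(1+2/7z) = 1 + z + 12/35z²
  ⇒ R(z) = 1 + z + 12/35z².

Find x<0 with |R(x)|<1.
x=-0.49: |R|=0.5923
R=1: x+12/35x²=0 ⇒ x=−35/12=-2.9167; min R=1−1/(4·12/35)=0.2708>−1
Confirm numerically:
  x=-2.758: |R|=0.84996 <1
  x=-2.156: |R|=0.43772 <1
  x=-1.623: |R|=0.28013 <1
  x=-1.285: |R|=0.28113 <1
  x=-3.492: |R|=1.68882 >1
  x=-3.162: |R|=1.26597 >1
  x=-2.958: |R|=1.04192 >1
Interval (-2.9167, 0).

(-2.9167,0); λ=-10 ⇒ h* = (35/12)/10 = 0.2917.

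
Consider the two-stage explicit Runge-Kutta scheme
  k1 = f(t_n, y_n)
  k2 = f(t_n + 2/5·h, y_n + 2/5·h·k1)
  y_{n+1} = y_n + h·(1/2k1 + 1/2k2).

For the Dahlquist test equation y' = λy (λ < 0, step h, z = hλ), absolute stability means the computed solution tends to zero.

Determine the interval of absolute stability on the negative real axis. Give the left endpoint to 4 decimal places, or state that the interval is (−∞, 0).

(-5.0000, 0).

Set f=λy, z=hλ:
  k1=λy_n ⇒ h·k1=z·y_n;  k2=λ(1+2/5z)y_n ⇒ h·k2=z(1+2/5z)y_n
  y_{n+1}/y_n = 1 + 1/2z + 1/2z(1+2/5z) = 1 + z + 1/5z²
  Hence R(z) = 1 + z + 1/5z².

Need |R(x)|<1, x<0.
x=-0.68: |R|=0.4125
R=1: x+1/5x²=0 ⇒ x=−5=-5.0000; min R=1−1/(4·1/5)=-0.2500>−1
Confirm numerically:
  x=-4.627: |R|=0.65483 <1
  x=-4.490: |R|=0.54202 <1
  x=-3.074: |R|=0.18410 <1
  x=-2.959: |R|=0.20786 <1
  x=-5.225: |R|=1.23512 >1
  x=-5.224: |R|=1.23404 >1
  x=-5.187: |R|=1.19399 >1
So |R|<1 on (-5.0000, 0).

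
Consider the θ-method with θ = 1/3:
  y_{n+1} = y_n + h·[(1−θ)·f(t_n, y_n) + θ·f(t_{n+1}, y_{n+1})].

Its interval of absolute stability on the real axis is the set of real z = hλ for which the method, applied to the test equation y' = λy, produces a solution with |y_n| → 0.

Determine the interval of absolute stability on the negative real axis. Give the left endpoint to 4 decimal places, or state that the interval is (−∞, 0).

Set f=λy, z=hλ:
  y_{n+1} = y_n + z·[2/3·y_n + 1/3·y_{n+1}] ⇒ (1 − 1/3z)y_{n+1} = (1 + 2/3z)y_n
  Hence R(z) = (1 + 2/3z)/(1 − 1/3z).

Solve |R(x)|<1 on ℝ⁻.
x=-0.45: |R|=0.6087
R=−1: 1+2/3x = −1+1/3x ⇒ -1/3x=2 ⇒ x=2/(-1/3)=-6.0000
Confirm numerically:
  x=-5.783: |R|=0.97529 <1
  x=-4.659: |R|=0.82491 <1
  x=-3.218: |R|=0.55259 <1
  x=-2.870: |R|=0.46678 <1
  x=-6.568: |R|=1.05936 >1
  x=-6.246: |R|=1.02661 >1
So |R|<1 on (-6.0000, 0).

(-6.0000, 0).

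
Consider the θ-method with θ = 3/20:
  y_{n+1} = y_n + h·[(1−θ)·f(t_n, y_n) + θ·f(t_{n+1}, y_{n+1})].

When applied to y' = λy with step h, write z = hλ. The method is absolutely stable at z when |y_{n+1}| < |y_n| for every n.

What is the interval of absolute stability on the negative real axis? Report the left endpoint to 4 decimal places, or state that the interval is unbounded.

(-2.8571, 0).

Test eqn y'=λy, z=hλ:
  y_{n+1} = y_n + z·[17/20·y_n + 3/20·y_{n+1}] ⇒ (1 − 3/20z)y_{n+1} = (1 + 17/20z)y_n
  R(z) = (1 + 17/20z)/(1 − 3/20z).

Find x<0 with |R(x)|<1.
x=-1.35: |R|=0.1227
R=−1: 1+17/20x = −1+3/20x ⇒ -7/10x=2 ⇒ x=2/(-7/10)=-2.8571
Confirm numerically:
  x=-2.807: |R|=0.97530 <1
  x=-2.189: |R|=0.64791 <1
  x=-2.119: |R|=0.60792 <1
  x=-3.441: |R|=1.26956 >1
  x=-3.089: |R|=1.11091 >1
So |R|<1 on (-2.8571, 0).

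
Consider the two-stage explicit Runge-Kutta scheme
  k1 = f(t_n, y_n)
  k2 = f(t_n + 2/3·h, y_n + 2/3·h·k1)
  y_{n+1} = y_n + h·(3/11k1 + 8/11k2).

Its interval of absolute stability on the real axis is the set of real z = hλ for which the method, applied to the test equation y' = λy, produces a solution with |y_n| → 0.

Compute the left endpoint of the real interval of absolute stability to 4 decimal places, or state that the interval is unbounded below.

z* = -2.0625.

On y'=λy, z=hλ:
  k1=λy_n ⇒ h·k1=z·y_n;  k2=λ(1+2/3z)y_n ⇒ h·k2=z(1+2/3z)y_n
  y_{n+1}/y_n = 1 + 3/11z + 8/11z(1+2/3z) = 1 + z + 16/33z²
  ⇒ R(z) = 1 + z + 16/33z².

Need |R(x)|<1, x<0.
x=-1.26: |R|=0.5097
R=1: x+16/33x²=0 ⇒ x=−33/16=-2.0625; min R=1−1/(4·16/33)=0.4844>−1
Confirm numerically:
  x=-1.437: |R|=0.56420 <1
  x=-1.231: |R|=0.50372 <1
  x=-1.217: |R|=0.50110 <1
  x=-2.538: |R|=1.58512 >1
  x=-2.248: |R|=1.20218 >1
  x=-2.227: |R|=1.17762 >1
So |R|<1 on (-2.0625, 0).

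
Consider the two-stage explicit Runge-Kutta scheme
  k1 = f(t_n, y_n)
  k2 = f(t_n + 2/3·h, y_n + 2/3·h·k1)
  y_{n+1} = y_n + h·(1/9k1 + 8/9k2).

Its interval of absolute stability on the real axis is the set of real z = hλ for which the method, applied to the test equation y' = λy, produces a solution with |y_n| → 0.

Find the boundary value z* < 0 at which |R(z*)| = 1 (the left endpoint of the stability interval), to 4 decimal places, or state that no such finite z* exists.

z* = -1.6875.

Set f=λy, z=hλ:
  k1=λy_n ⇒ h·k1=z·y_n;  k2=λ(1+2/3z)y_n ⇒ h·k2=z(1+2/3z)y_n
  y_{n+1}/y_n = 1 + 1/9z + 8/9z(1+2/3z) = 1 + z + 16/27z²
  so R(z) = 1 + z + 16/27z².

Find x<0 with |R(x)|<1.
x=-1.04: |R|=0.6009
R=1: x+16/27x²=0 ⇒ x=−27/16=-1.6875; min R=1−1/(4·16/27)=0.5781>−1
Confirm numerically:
  x=-1.649: |R|=0.96238 <1
  x=-1.338: |R|=0.72289 <1
  x=-0.826: |R|=0.57831 <1
  x=-2.072: |R|=1.47211 >1
  x=-1.874: |R|=1.20711 >1
Stable set (-1.6875, 0).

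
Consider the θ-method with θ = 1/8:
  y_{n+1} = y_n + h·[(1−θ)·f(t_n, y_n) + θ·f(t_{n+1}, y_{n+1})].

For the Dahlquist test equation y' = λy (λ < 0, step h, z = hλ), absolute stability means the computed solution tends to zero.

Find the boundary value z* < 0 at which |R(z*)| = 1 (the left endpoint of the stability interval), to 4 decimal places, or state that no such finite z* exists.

Set f=λy, z=hλ:
  y_{n+1} = y_n + z·[7/8·y_n + 1/8·y_{n+1}] ⇒ (1 − 1/8z)y_{n+1} = (1 + 7/8z)y_n
  Hence R(z) = (1 + 7/8z)/(1 − 1/8z).

Boundary: |R(x)|=1, x<0.
x=-1.1: |R|=0.0330
R=−1: 1+7/8x = −1+1/8x ⇒ -3/4x=2 ⇒ x=2/(-3/4)=-2.6667
Confirm numerically:
  x=-1.953: |R|=0.56978 <1
  x=-1.592: |R|=0.32777 <1
  x=-1.258: |R|=0.08706 <1
  x=-3.202: |R|=1.28673 >1
  x=-3.116: |R|=1.24253 >1
Interval (-2.6667, 0).

z* = -2.6667.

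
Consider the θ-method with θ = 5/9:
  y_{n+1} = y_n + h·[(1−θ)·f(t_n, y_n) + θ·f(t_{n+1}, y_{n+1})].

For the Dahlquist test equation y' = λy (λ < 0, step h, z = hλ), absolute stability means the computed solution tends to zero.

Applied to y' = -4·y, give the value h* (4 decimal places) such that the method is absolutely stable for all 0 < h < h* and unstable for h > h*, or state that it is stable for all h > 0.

interval (−∞, 0). Any h>0 works for λ=-4.

With y'=λy (z=hλ):
  y_{n+1} = y_n + z·[4/9·y_n + 5/9·y_{n+1}] ⇒ (1 − 5/9z)y_{n+1} = (1 + 4/9z)y_n
  ⇒ R(z) = (1 + 4/9z)/(1 − 5/9z).

Find x<0 with |R(x)|<1.
x=-1.2: |R|=0.2800
x=-2: |R|=0.0526
x=-10: |R|=0.5254
x=-100: |R|=0.7682
θ=5/9≥1/2 ⇒ |1+4/9x|<|1−5/9x| ∀x<0 ⇒ unbounded interval.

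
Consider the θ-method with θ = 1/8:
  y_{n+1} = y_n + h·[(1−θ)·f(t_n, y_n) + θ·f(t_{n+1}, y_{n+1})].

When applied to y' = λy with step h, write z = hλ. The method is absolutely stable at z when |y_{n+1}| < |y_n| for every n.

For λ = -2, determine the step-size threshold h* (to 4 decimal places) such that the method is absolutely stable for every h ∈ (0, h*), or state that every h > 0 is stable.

(-2.6667,0); λ=-2 ⇒ h* = (8/3)/2 = 1.3333.

On y'=λy, z=hλ:
  y_{n+1} = y_n + z·[7/8·y_n + 1/8·y_{n+1}] ⇒ (1 − 1/8z)y_{n+1} = (1 + 7/8z)y_n
  ⇒ R(z) = (1 + 7/8z)/(1 − 1/8z).

Solve |R(x)|<1 on ℝ⁻.
x=-1.32: |R|=0.1330
R=−1: 1+7/8x = −1+1/8x ⇒ -3/4x=2 ⇒ x=2/(-3/4)=-2.6667
Confirm numerically:
  x=-2.525: |R|=0.91924 <1
  x=-2.472: |R|=0.88846 <1
  x=-1.772: |R|=0.45068 <1
  x=-1.313: |R|=0.12789 <1
  x=-3.073: |R|=1.22018 >1
  x=-2.998: |R|=1.18076 >1
  x=-2.928: |R|=1.14348 >1
Stable set (-2.6667, 0).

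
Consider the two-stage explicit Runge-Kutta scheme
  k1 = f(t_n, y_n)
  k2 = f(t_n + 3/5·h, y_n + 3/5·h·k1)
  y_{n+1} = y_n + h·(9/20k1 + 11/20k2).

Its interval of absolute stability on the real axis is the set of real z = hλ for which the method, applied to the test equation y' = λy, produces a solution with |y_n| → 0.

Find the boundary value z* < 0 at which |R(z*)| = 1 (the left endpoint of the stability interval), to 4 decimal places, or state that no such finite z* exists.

z* = -3.0303.

On y'=λy, z=hλ:
  k1=λy_n ⇒ h·k1=z·y_n;  k2=λ(1+3/5z)y_n ⇒ h·k2=z(1+3/5z)y_n
  y_{n+1}/y_n = 1 + 9/20z + 11/20z(1+3/5z) = 1 + z + 33/100z²
  so R(z) = 1 + z + 33/100z².

Solve |R(x)|<1 on ℝ⁻.
x=-0.7: |R|=0.4617
R=1: x+33/100x²=0 ⇒ x=−100/33=-3.0303; min R=1−1/(4·33/100)=0.2424>−1
Confirm numerically:
  x=-2.363: |R|=0.47964 <1
  x=-2.058: |R|=0.33967 <1
  x=-1.291: |R|=0.25900 <1
  x=-3.550: |R|=1.60882 >1
  x=-3.264: |R|=1.25172 >1
  x=-3.186: |R|=1.16370 >1
So |R|<1 on (-3.0303, 0).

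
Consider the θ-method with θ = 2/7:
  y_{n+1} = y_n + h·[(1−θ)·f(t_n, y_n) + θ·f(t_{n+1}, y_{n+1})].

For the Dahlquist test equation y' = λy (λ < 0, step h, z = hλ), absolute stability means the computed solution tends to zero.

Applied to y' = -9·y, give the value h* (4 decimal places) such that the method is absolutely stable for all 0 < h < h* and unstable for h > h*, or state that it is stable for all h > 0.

Set f=λy, z=hλ:
  y_{n+1} = y_n + z·[5/7·y_n + 2/7·y_{n+1}] ⇒ (1 − 2/7z)y_{n+1} = (1 + 5/7z)y_n
  Hence R(z) = (1 + 5/7z)/(1 − 2/7z).

Boundary: |R(x)|=1, x<0.
x=-1.36: |R|=0.0206
R=−1: 1+5/7x = −1+2/7x ⇒ -3/7x=2 ⇒ x=2/(-3/7)=-4.6667
Confirm numerically:
  x=-4.164: |R|=0.90162 <1
  x=-3.778: |R|=0.81685 <1
  x=-3.041: |R|=0.62720 <1
  x=-2.630: |R|=0.50163 <1
  x=-5.237: |R|=1.09792 >1
  x=-5.193: |R|=1.09082 >1
  x=-4.827: |R|=1.02888 >1
Stable set (-4.6667, 0).

(-4.6667,0); λ=-9 ⇒ h* = (14/3)/9 = 0.5185.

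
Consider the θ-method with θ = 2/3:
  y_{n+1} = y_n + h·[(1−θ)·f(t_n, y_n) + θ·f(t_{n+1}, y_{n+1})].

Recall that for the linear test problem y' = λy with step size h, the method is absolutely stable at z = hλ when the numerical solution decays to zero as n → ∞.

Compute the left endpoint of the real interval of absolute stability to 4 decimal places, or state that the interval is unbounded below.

Set f=λy, z=hλ:
  y_{n+1} = y_n + z·[1/3·y_n + 2/3·y_{n+1}] ⇒ (1 − 2/3z)y_{n+1} = (1 + 1/3z)y_n
  so R(z) = (1 + 1/3z)/(1 − 2/3z).

Boundary: |R(x)|=1, x<0.
x=-1.26: |R|=0.3152
x=-2: |R|=0.1429
x=-10: |R|=0.3043
x=-100: |R|=0.4778
θ=2/3≥1/2 ⇒ |1+1/3x|<|1−2/3x| ∀x<0 ⇒ interval (−∞,0).

interval (−∞, 0).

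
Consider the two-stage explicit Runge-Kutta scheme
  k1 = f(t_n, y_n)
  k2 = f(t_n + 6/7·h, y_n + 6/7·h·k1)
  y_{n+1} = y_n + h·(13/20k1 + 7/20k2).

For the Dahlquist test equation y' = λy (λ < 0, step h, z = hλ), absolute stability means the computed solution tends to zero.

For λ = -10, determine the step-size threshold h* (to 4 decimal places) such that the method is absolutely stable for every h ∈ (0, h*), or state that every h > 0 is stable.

On y'=λy, z=hλ:
  k1=λy_n ⇒ h·k1=z·y_n;  k2=λ(1+6/7z)y_n ⇒ h·k2=z(1+6/7z)y_n
  y_{n+1}/y_n = 1 + 13/20z + 7/20z(1+6/7z) = 1 + z + 3/10z²
  ⇒ R(z) = 1 + z + 3/10z².

Find x<0 with |R(x)|<1.
x=-0.58: |R|=0.5209
R=1: x+3/10x²=0 ⇒ x=−10/3=-3.3333; min R=1−1/(4·3/10)=0.1667>−1
Confirm numerically:
  x=-2.984: |R|=0.68728 <1
  x=-2.760: |R|=0.52528 <1
  x=-2.657: |R|=0.46089 <1
  x=-3.789: |R|=1.51796 >1
  x=-3.549: |R|=1.22962 >1
Stable set (-3.3333, 0).

(-3.3333,0); λ=-10 ⇒ h* = (10/3)/10 = 0.3333.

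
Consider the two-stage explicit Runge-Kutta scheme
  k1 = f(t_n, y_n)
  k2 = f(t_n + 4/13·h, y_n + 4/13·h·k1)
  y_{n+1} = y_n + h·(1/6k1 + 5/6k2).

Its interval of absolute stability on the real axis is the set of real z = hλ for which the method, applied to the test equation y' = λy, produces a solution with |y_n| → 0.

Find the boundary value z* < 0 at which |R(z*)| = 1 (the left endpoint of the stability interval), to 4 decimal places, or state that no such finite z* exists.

z* = -3.9000.

Test eqn y'=λy, z=hλ:
  k1=λy_n ⇒ h·k1=z·y_n;  k2=λ(1+4/13z)y_n ⇒ h·k2=z(1+4/13z)y_n
  y_{n+1}/y_n = 1 + 1/6z + 5/6z(1+4/13z) = 1 + z + 10/39z²
  ⇒ R(z) = 1 + z + 10/39z².

Find x<0 with |R(x)|<1.
x=-1.78: |R|=0.0324
R=1: x+10/39x²=0 ⇒ x=−39/10=-3.9000; min R=1−1/(4·10/39)=0.0250>−1
Confirm numerically:
  x=-2.941: |R|=0.27682 <1
  x=-2.590: |R|=0.13003 <1
  x=-2.339: |R|=0.06380 <1
  x=-2.247: |R|=0.04762 <1
  x=-4.385: |R|=1.54531 >1
  x=-4.278: |R|=1.41464 >1
  x=-4.002: |R|=1.10467 >1
So |R|<1 on (-3.9000, 0).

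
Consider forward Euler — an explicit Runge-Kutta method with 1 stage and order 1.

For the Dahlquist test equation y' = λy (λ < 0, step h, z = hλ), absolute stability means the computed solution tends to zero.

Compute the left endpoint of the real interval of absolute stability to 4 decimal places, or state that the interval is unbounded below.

left endpoint -2.0000.

Set f=λy, z=hλ:
  order 1, 1-stage ⇒ R(z)=1+z
  (e.g. R(-0.57)=0.43000, |R|=0.43000)

Boundary: |R(x)|=1, x<0.
x=-0.57: |R|=0.4300
|R(-2.26)|=1.2600 |R(-1.7)|=0.7000 |R(-1.5)|=0.5000
Bisect:
  x_lo=-2.6847 |R|=1.6847  x_hi=-0.3676 |R|=0.6324
  mid=-1.52616 |R|=0.52616 →hi
  mid=-2.10543 |R|=1.10543 →lo
  mid=-1.81580 |R|=0.81580 →hi
  mid=-1.96061 |R|=0.96061 →hi
  mid=-2.03302 |R|=1.03302 →lo
  mid=-1.99682 |R|=0.99682 →hi
  mid=-2.01492 |R|=1.01492 →lo
  mid=-2.00587 |R|=1.00587 →lo
  mid=-2.00134 |R|=1.00134 →lo
  mid=-1.99908 |R|=0.99908 →hi
  ...
  [-2.00007,-1.99993] ⇒ x*=-2.0000
Stable set (-2.0000, 0).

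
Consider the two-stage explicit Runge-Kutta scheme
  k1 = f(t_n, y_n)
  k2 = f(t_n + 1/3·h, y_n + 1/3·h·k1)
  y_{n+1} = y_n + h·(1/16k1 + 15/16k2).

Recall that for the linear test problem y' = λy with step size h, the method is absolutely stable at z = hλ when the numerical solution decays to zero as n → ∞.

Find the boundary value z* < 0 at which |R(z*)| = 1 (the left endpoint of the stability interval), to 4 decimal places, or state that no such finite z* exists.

With y'=λy (z=hλ):
  k1=λy_n ⇒ h·k1=z·y_n;  k2=λ(1+1/3z)y_n ⇒ h·k2=z(1+1/3z)y_n
  y_{n+1}/y_n = 1 + 1/16z + 15/16z(1+1/3z) = 1 + z + 5/16z²
  ⇒ R(z) = 1 + z + 5/16z².

Find x<0 with |R(x)|<1.
x=-0.88: |R|=0.3620
R=1: x+5/16x²=0 ⇒ x=−16/5=-3.2000; min R=1−1/(4·5/16)=0.2000>−1
Confirm numerically:
  x=-2.006: |R|=0.25151 <1
  x=-1.776: |R|=0.20968 <1
  x=-1.592: |R|=0.20002 <1
  x=-3.743: |R|=1.63514 >1
  x=-3.379: |R|=1.18901 >1
So |R|<1 on (-3.2000, 0).

z* = -3.2000.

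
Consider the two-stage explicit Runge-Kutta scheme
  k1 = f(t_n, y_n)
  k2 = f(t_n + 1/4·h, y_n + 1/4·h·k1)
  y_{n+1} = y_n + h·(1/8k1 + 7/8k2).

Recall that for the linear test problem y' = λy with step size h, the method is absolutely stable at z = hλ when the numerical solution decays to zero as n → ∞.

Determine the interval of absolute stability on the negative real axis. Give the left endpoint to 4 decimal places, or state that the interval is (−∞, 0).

Test eqn y'=λy, z=hλ:
  k1=λy_n ⇒ h·k1=z·y_n;  k2=λ(1+1/4z)y_n ⇒ h·k2=z(1+1/4z)y_n
  y_{n+1}/y_n = 1 + 1/8z + 7/8z(1+1/4z) = 1 + z + 7/32z²
  so R(z) = 1 + z + 7/32z².

Solve |R(x)|<1 on ℝ⁻.
x=-0.98: |R|=0.2301
R=1: x+7/32x²=0 ⇒ x=−32/7=-4.5714; min R=1−1/(4·7/32)=-0.1429>−1
Confirm numerically:
  x=-2.733: |R|=0.09909 <1
  x=-2.122: |R|=0.13699 <1
  x=-1.914: |R|=0.11263 <1
  x=-4.882: |R|=1.33167 >1
  x=-4.600: |R|=1.02875 >1
Interval (-4.5714, 0).

(-4.5714, 0).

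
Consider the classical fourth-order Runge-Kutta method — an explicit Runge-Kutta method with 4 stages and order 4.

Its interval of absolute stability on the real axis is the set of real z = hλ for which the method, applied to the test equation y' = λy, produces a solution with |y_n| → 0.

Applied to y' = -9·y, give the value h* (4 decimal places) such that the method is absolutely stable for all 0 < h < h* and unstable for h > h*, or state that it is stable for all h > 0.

Set f=λy, z=hλ:
  order 4, 4-stage ⇒ R(z)=1+z+z^2/2+z^3/6+z^4/24
  (e.g. R(-0.96)=0.38873, |R|=0.38873)

Boundary: |R(x)|=1, x<0.
x=-0.96: |R|=0.3887
|R(-2.34)|=0.5116 |R(-1.94)|=0.3151 |R(-1.02)|=0.3684
Bisect:
  x_lo=-3.4951 |R|=2.7147  x_hi=-0.2945 |R|=0.7449
  mid=-1.89482 |R|=0.30362 →hi
  mid=-2.69498 |R|=0.87215 →hi
  mid=-3.09505 |R|=1.57669 →lo
  mid=-2.89502 |R|=1.17843 →lo
  mid=-2.79500 |R|=1.01473 →lo
  mid=-2.74499 |R|=0.94091 →hi
  mid=-2.76999 |R|=0.97717 →hi
  mid=-2.78249 |R|=0.99579 →hi
  mid=-2.78874 |R|=1.00522 →lo
  mid=-2.78562 |R|=1.00049 →lo
  ...
  [-2.78542,-2.78523] ⇒ x*=-2.7853
So |R|<1 on (-2.7853, 0).

(-2.7853,0); λ=-9 ⇒ h* = 0.3095.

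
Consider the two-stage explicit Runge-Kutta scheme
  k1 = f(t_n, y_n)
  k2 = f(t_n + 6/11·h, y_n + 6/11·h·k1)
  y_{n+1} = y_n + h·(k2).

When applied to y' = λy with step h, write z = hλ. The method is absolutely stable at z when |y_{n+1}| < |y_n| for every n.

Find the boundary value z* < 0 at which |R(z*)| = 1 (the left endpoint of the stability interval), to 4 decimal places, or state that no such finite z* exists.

left endpoint -1.8333.

Set f=λy, z=hλ:
  k1=λy_n ⇒ h·k1=z·y_n;  k2=λ(1+6/11z)y_n ⇒ h·k2=z(1+6/11z)y_n
  y_{n+1}/y_n = 1 + z(1+6/11z) = 1 + z + 6/11z²
  ⇒ R(z) = 1 + z + 6/11z².

Boundary: |R(x)|=1, x<0.
x=-0.59: |R|=0.5999
R=1: x+6/11x²=0 ⇒ x=−11/6=-1.8333; min R=1−1/(4·6/11)=0.5417>−1
Confirm numerically:
  x=-1.756: |R|=0.92593 <1
  x=-1.705: |R|=0.88065 <1
  x=-1.647: |R|=0.83260 <1
  x=-0.810: |R|=0.54787 <1
  x=-2.393: |R|=1.73052 >1
  x=-1.907: |R|=1.07663 >1
Stable set (-1.8333, 0).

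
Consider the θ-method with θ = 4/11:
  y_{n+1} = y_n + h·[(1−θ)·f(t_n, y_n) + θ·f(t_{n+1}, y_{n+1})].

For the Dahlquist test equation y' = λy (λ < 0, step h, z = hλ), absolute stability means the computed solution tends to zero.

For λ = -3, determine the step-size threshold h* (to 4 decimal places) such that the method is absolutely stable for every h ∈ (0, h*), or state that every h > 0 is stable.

(-7.3333,0); λ=-3 ⇒ h* = (22/3)/3 = 2.4444.

Set f=λy, z=hλ:
  y_{n+1} = y_n + z·[7/11·y_n + 4/11·y_{n+1}] ⇒ (1 − 4/11z)y_{n+1} = (1 + 7/11z)y_n
  Hence R(z) = (1 + 7/11z)/(1 − 4/11z).

Boundary: |R(x)|=1, x<0.
x=-1.7: |R|=0.0506
R=−1: 1+7/11x = −1+4/11x ⇒ -3/11x=2 ⇒ x=2/(-3/11)=-7.3333
Confirm numerically:
  x=-5.923: |R|=0.87804 <1
  x=-3.774: |R|=0.59082 <1
  x=-3.445: |R|=0.52926 <1
  x=-3.226: |R|=0.48452 <1
  x=-7.702: |R|=1.02645 >1
  x=-7.627: |R|=1.02122 >1
Stable set (-7.3333, 0).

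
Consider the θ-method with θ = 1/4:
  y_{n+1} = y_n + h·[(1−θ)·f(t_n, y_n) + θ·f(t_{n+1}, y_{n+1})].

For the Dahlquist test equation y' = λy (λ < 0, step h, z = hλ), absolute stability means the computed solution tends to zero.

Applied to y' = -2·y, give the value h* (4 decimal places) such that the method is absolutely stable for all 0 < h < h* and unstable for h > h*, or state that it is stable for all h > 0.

On y'=λy, z=hλ:
  y_{n+1} = y_n + z·[3/4·y_n + 1/4·y_{n+1}] ⇒ (1 − 1/4z)y_{n+1} = (1 + 3/4z)y_n
  R(z) = (1 + 3/4z)/(1 − 1/4z).

Boundary: |R(x)|=1, x<0.
x=-0.5: |R|=0.5556
R=−1: 1+3/4x = −1+1/4x ⇒ -1/2x=2 ⇒ x=2/(-1/2)=-4.0000
Confirm numerically:
  x=-3.749: |R|=0.93522 <1
  x=-2.159: |R|=0.40218 <1
  x=-2.080: |R|=0.36842 <1
  x=-1.691: |R|=0.18854 <1
  x=-4.525: |R|=1.12317 >1
  x=-4.462: |R|=1.10919 >1
  x=-4.363: |R|=1.08681 >1
Stable set (-4.0000, 0).

(-4.0000,0); λ=-2 ⇒ h* = (4)/2 = 2.0000.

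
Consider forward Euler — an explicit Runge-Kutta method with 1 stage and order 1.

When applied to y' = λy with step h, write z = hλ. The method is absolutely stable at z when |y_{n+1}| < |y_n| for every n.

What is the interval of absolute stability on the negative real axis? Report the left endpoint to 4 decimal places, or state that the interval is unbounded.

(-2.0000, 0).

Set f=λy, z=hλ:
  order 1, 1-stage ⇒ R(z)=1+z
  (e.g. R(-0.97)=0.03000, |R|=0.03000)

Boundary: |R(x)|=1, x<0.
x=-0.97: |R|=0.0300
|R(-1.4)|=0.4000 |R(-1.35)|=0.3500 |R(-0.58)|=0.4200
Bisect:
  x_lo=-2.8114 |R|=1.8114  x_hi=-0.0998 |R|=0.9002
  mid=-1.45557 |R|=0.45557 →hi
  mid=-2.13346 |R|=1.13346 →lo
  mid=-1.79452 |R|=0.79452 →hi
  mid=-1.96399 |R|=0.96399 →hi
  mid=-2.04873 |R|=1.04873 →lo
  mid=-2.00636 |R|=1.00636 →lo
  mid=-1.98517 |R|=0.98517 →hi
  mid=-1.99577 |R|=0.99577 →hi
  mid=-2.00106 |R|=1.00106 →lo
  mid=-1.99841 |R|=0.99841 →hi
  ...
  [-2.00007,-1.99990] ⇒ x*=-2.0000
Stable set (-2.0000, 0).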